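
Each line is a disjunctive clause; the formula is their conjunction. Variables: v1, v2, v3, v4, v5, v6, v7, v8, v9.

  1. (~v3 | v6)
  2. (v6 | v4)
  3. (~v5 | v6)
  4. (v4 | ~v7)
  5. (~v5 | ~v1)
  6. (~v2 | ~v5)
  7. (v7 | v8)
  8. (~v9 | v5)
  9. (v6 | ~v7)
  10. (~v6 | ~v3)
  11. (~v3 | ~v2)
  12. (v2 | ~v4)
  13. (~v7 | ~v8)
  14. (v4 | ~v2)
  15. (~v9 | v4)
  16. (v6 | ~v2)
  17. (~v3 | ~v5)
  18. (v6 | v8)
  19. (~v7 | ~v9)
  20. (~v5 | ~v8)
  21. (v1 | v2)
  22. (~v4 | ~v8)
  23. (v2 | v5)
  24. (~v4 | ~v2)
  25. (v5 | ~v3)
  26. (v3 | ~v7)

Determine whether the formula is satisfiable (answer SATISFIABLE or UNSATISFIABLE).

UNSATISFIABLE

v2 = True:
  propagation gives v5=False, v9=False, v3=False, v4=True; an empty clause results — contradiction.
v2 = False:
  propagation gives v4=False, v6=True, v7=False, v8=True; an empty clause results — contradiction.
Every branch closes, so no satisfying assignment exists.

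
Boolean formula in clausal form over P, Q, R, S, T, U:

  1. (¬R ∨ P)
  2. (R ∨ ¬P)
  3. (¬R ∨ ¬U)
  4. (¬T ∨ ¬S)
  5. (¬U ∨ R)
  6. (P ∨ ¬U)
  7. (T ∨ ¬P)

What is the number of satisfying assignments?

8

Case analysis on P and R:
  P=1, R=1: remaining (Q,S,T,U) ∈ {(0,0,1,0); (1,0,1,0)} — 2.
  P=1, R=0: a clause becomes empty — 0.
  P=0, R=1: a clause becomes empty — 0.
  P=0, R=0: Q free; 3 ways for (S,T,U) × 2^1 = 6.
Total: 2 + 0 + 0 + 6 = 8.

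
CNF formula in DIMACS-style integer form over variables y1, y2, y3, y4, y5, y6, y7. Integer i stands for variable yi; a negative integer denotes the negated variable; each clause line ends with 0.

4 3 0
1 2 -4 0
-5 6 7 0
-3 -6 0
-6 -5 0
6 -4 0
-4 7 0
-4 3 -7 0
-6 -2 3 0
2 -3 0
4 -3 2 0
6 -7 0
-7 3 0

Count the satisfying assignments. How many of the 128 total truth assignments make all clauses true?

2

The models are:
  y1=0 y2=1 y3=1 y4=0 y5=0 y6=0 y7=0
  y1=1 y2=1 y3=1 y4=0 y5=0 y6=0 y7=0
Count: 2.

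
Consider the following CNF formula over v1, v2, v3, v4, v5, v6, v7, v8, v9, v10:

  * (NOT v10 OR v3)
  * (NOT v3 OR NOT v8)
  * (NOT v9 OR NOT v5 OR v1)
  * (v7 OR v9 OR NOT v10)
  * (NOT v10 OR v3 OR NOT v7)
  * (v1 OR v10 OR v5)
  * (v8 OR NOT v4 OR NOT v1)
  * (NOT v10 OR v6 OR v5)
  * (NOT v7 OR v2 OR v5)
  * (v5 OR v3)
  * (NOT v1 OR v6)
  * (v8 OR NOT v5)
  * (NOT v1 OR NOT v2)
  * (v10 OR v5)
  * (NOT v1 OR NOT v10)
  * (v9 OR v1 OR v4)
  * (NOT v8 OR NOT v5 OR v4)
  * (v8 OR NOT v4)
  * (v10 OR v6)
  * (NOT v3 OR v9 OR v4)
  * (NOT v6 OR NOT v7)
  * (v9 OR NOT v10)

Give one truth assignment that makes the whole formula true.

v1=0, v2=1, v3=0, v4=1, v5=1, v6=1, v7=0, v8=1, v9=0, v10=0

Check each clause:
  1. (NOT v10 OR v3) — NOT v10 is true.
  2. (NOT v8 OR NOT v3) — NOT v3 is true.
  3. (NOT v9 OR v1 OR NOT v5) — NOT v9 is true.
  4. (v7 OR NOT v10 OR v9) — NOT v10 is true.
  5. (v3 OR NOT v10 OR NOT v7) — NOT v7 is true.
  6. (v10 OR v5 OR v1) — v5 is true.
  7. (NOT v4 OR v8 OR NOT v1) — v8 is true.
  8. (NOT v10 OR v6 OR v5) — v5 is true.
  9. (v2 OR v5 OR NOT v7) — NOT v7 is true.
  10. (v3 OR v5) — v5 is true.
  11. (NOT v1 OR v6) — v6 is true.
  12. (v8 OR NOT v5) — v8 is true.
  13. (NOT v2 OR NOT v1) — NOT v1 is true.
  14. (v10 OR v5) — v5 is true.
  15. (NOT v1 OR NOT v10) — NOT v1 is true.
  16. (v9 OR v1 OR v4) — v4 is true.
  17. (v4 OR NOT v8 OR NOT v5) — v4 is true.
  18. (NOT v4 OR v8) — v8 is true.
  19. (v10 OR v6) — v6 is true.
  20. (NOT v3 OR v4 OR v9) — v4 is true.
  21. (NOT v7 OR NOT v6) — NOT v7 is true.
  22. (v9 OR NOT v10) — NOT v10 is true.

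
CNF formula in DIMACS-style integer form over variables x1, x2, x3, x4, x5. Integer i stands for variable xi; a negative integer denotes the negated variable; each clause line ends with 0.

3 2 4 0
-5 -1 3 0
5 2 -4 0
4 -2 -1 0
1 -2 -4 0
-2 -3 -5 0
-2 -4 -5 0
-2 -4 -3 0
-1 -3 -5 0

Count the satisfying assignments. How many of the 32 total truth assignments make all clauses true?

Case analysis on x2 and x4:
  x2=T, x4=T: remaining (x1,x3,x5) ∈ {(T,F,F)} — 1.
  x2=T, x4=F: remaining (x1,x3,x5) ∈ {(F,F,F); (F,F,T); (F,T,F)} — 3.
  x2=F, x4=T: remaining (x1,x3,x5) ∈ {(F,F,T); (F,T,T)} — 2.
  x2=F, x4=F: remaining (x1,x3,x5) ∈ {(F,T,F); (F,T,T); (T,T,F)} — 3.
Total: 1 + 3 + 2 + 3 = 9.

9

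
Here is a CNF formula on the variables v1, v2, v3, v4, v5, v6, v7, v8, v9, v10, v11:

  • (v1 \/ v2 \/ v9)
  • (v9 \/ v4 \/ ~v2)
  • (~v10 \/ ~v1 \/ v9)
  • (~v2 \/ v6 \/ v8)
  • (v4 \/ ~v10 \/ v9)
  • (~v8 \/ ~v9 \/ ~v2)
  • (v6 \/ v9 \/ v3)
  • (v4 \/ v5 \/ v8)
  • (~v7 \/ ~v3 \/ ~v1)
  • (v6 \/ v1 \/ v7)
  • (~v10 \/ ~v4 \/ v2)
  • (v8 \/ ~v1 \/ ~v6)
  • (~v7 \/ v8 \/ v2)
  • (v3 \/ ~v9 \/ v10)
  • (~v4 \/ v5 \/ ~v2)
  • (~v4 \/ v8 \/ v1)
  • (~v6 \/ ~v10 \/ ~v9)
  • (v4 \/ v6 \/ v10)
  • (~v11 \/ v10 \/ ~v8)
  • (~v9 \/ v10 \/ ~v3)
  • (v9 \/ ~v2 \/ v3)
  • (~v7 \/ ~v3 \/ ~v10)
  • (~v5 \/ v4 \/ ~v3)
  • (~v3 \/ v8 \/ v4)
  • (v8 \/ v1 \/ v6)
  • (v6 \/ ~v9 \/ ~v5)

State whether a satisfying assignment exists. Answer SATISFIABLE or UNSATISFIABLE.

SATISFIABLE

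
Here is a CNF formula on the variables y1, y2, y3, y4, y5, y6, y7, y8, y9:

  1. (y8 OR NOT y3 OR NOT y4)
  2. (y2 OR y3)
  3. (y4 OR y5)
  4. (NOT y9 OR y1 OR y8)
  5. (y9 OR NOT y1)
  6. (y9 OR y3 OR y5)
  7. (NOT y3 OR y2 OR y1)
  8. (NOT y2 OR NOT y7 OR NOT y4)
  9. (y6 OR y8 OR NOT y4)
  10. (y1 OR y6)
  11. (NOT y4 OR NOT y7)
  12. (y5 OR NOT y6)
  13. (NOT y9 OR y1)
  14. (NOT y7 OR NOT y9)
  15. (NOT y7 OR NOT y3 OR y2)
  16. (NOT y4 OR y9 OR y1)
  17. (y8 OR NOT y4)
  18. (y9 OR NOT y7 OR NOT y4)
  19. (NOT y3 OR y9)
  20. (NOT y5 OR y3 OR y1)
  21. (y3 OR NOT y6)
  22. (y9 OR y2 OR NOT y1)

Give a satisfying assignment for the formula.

y1=T, y2=T, y3=T, y4=F, y5=T, y6=T, y7=F, y8=T, y9=T

y7 occurs only negated in the remaining clauses — set y7 = False.
Pure literal: y8 appears only positively; assign y8 = True.
Try y1 = True.
  then y9 is forced to True.
For the remaining variables, y2 = True, y3 = True, y4 = False, y5 = True, y6 = True works.
Every clause has at least one true literal under this assignment.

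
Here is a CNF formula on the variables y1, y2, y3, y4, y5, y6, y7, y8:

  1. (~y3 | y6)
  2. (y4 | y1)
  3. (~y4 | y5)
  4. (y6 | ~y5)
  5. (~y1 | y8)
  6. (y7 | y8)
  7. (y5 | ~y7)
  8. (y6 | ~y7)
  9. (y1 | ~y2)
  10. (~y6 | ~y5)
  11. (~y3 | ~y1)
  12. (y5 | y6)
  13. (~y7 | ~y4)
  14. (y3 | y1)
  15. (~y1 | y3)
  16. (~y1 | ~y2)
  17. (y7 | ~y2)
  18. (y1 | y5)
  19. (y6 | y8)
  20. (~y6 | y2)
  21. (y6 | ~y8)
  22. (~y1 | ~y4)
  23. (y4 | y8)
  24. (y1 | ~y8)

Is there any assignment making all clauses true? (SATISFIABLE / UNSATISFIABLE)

UNSATISFIABLE

y1 = True:
  propagation gives y8=True, y3=False; an empty clause results — contradiction.
y1 = False:
  propagation gives y4=True, y5=True, y6=True; an empty clause results — contradiction.
Every branch closes, so no satisfying assignment exists.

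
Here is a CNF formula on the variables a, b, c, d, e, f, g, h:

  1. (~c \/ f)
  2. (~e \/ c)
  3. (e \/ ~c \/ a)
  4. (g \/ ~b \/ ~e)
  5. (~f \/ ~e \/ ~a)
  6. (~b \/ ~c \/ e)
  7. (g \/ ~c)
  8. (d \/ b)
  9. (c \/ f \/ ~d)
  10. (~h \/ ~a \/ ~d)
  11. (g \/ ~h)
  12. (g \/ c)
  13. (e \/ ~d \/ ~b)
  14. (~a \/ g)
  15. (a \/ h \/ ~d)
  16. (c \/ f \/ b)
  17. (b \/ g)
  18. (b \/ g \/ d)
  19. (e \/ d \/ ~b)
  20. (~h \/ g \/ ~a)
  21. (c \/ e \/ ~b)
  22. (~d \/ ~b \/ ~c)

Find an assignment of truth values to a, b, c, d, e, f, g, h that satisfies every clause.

a=False, b=True, c=True, d=False, e=True, f=True, g=True, h=True

Check each clause:
  1. (~c \/ f) — f is true.
  2. (c \/ ~e) — c is true.
  3. (a \/ e \/ ~c) — e is true.
  4. (~e \/ ~b \/ g) — g is true.
  5. (~e \/ ~f \/ ~a) — ~a is true.
  6. (e \/ ~c \/ ~b) — e is true.
  7. (~c \/ g) — g is true.
  8. (b \/ d) — b is true.
  9. (c \/ f \/ ~d) — c is true.
  10. (~d \/ ~h \/ ~a) — ~d is true.
  11. (g \/ ~h) — g is true.
  12. (c \/ g) — c is true.
  13. (~d \/ ~b \/ e) — ~d is true.
  14. (~a \/ g) — ~a is true.
  15. (a \/ h \/ ~d) — h is true.
  16. (c \/ b \/ f) — b is true.
  17. (g \/ b) — b is true.
  18. (g \/ b \/ d) — b is true.
  19. (e \/ d \/ ~b) — e is true.
  20. (~h \/ ~a \/ g) — ~a is true.
  21. (c \/ e \/ ~b) — c is true.
  22. (~c \/ ~d \/ ~b) — ~d is true.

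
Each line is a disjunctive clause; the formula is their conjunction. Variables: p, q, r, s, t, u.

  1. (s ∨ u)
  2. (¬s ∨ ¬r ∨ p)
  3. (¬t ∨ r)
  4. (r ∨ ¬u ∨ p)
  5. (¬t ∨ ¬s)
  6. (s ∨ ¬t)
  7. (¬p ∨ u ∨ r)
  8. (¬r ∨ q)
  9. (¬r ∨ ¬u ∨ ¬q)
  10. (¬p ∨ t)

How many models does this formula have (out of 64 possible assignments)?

2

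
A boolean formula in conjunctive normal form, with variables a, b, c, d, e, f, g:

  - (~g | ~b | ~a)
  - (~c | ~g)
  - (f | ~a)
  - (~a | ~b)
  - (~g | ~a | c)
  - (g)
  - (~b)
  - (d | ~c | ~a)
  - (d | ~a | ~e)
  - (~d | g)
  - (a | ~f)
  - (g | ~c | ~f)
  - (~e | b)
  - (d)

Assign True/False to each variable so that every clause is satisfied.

(g) is a unit clause, so g = True.
(~c) is a unit clause, so c = False.
Unit propagation: (~a) forces a = False.
The clause (~b) is unit: b must be False.
(~f) is a unit clause, so f = False.
(~e) is a unit clause, so e = False.
The clause (d) is unit: d must be True.

a=F, b=F, c=F, d=T, e=F, f=F, g=T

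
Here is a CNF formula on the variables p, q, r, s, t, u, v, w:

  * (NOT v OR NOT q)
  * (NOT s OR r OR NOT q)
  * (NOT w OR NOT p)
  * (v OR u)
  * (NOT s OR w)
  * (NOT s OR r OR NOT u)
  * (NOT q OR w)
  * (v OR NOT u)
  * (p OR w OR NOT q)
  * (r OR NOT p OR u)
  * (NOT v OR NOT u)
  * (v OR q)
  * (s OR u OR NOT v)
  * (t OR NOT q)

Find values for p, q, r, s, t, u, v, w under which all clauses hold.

p=0  q=0  r=1  s=1  t=1  u=0  v=1  w=1

r occurs only positively in the remaining clauses — set r = True.
t occurs only positively in the remaining clauses — set t = True.
Try p = False.
For the remaining variables, q = False, s = True, u = False, v = True, w = True works.
Check each clause:
  1. (NOT v OR NOT q) — NOT q is true.
  2. (NOT q OR r OR NOT s) — r is true.
  3. (NOT p OR NOT w) — NOT p is true.
  4. (u OR v) — v is true.
  5. (NOT s OR w) — w is true.
  6. (NOT s OR NOT u OR r) — NOT u is true.
  7. (w OR NOT q) — w is true.
  8. (v OR NOT u) — NOT u is true.
  9. (w OR p OR NOT q) — w is true.
  10. (NOT p OR r OR u) — r is true.
  11. (NOT u OR NOT v) — NOT u is true.
  12. (q OR v) — v is true.
  13. (NOT v OR u OR s) — s is true.
  14. (NOT q OR t) — t is true.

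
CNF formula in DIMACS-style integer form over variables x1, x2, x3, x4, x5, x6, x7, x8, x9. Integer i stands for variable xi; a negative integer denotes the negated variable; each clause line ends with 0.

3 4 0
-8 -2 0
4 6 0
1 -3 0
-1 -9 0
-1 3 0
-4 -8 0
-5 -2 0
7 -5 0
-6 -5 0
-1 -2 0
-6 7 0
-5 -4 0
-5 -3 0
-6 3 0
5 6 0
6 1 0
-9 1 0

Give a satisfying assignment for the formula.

x2 occurs only negated in the remaining clauses — set x2 = False.
x7 occurs only positively in the remaining clauses — set x7 = True.
Branch on x1: take x1 = True.
  then x9 is forced to False.
  then x3 is forced to True.
  then x5 is forced to False.
  then x6 is forced to True.
The remaining clauses are satisfied by x4 = False, x8 = True.

x1 = True, x2 = False, x3 = True, x4 = False, x5 = False, x6 = True, x7 = True, x8 = True, x9 = False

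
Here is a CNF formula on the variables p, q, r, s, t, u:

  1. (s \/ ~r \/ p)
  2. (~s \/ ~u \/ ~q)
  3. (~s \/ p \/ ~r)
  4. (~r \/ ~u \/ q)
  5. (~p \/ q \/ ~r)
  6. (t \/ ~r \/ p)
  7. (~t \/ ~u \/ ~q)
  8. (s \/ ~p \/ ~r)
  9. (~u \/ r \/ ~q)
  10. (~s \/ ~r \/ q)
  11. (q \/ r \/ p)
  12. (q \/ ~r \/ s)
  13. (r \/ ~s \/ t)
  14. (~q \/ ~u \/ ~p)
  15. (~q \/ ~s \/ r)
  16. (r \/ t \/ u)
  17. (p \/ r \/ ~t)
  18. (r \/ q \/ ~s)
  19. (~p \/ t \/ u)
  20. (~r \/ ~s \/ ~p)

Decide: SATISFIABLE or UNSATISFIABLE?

Try p = True.
Set q = True and propagate.
  then u is forced to False.
  then t is forced to True.
Try r = False.
  then s is forced to False.
So p = T, q = T, r = F, s = F, t = T, u = F is a satisfying assignment.

SATISFIABLE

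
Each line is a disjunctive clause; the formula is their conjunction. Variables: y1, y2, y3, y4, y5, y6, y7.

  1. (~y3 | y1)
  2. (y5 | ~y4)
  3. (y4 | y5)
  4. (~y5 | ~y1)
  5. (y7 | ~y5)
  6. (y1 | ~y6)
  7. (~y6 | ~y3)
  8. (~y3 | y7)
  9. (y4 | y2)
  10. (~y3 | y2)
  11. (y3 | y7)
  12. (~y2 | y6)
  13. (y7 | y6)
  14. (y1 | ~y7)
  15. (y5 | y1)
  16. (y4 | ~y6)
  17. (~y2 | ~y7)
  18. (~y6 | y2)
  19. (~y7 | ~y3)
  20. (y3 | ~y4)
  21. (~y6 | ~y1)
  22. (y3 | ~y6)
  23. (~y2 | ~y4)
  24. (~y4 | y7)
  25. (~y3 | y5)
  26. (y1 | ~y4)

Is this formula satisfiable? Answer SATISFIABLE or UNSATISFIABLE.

UNSATISFIABLE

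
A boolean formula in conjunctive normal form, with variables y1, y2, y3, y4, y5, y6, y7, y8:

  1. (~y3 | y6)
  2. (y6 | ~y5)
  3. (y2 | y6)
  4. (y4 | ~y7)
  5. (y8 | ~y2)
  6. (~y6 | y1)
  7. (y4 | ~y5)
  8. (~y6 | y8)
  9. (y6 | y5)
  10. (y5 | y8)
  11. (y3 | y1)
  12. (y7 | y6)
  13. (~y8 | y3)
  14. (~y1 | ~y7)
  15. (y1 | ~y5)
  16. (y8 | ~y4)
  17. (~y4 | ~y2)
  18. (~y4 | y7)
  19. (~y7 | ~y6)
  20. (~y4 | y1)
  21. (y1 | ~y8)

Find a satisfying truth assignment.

y1=True, y2=False, y3=True, y4=False, y5=False, y6=True, y7=False, y8=True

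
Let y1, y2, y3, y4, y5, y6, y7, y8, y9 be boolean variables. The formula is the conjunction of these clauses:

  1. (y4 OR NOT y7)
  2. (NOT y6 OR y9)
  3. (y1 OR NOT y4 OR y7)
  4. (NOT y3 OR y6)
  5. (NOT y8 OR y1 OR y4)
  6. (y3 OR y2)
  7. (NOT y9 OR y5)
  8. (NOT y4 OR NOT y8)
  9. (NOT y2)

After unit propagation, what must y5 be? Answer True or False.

True

Unit clause (NOT y2) sets y2 = False.
(y2 OR y3) with y2 = False leaves only y3, so y3 = True.
In (y6 OR NOT y3), NOT y3 is now false; y6 must hold, so y6 = True.
(NOT y6 OR y9) with y6 = True leaves only y9, so y9 = True.
(NOT y9 OR y5): since y9 = True, the clause reduces to (y5). y5 = True.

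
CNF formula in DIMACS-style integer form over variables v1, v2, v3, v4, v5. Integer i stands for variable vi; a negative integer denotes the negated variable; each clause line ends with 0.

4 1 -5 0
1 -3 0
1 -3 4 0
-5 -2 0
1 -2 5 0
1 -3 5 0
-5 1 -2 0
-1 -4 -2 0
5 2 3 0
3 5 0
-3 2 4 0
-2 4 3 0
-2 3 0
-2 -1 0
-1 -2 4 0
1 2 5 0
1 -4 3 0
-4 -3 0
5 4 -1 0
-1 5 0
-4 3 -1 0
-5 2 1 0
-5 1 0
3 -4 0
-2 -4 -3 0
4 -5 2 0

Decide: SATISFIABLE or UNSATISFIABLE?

v1 = True:
  propagation gives v2=False, v5=True, v4=True, v3=False; an empty clause results — contradiction.
v1 = False:
  propagation gives v3=False, v5=True; an empty clause results — contradiction.
Every branch closes, so no satisfying assignment exists.

UNSATISFIABLE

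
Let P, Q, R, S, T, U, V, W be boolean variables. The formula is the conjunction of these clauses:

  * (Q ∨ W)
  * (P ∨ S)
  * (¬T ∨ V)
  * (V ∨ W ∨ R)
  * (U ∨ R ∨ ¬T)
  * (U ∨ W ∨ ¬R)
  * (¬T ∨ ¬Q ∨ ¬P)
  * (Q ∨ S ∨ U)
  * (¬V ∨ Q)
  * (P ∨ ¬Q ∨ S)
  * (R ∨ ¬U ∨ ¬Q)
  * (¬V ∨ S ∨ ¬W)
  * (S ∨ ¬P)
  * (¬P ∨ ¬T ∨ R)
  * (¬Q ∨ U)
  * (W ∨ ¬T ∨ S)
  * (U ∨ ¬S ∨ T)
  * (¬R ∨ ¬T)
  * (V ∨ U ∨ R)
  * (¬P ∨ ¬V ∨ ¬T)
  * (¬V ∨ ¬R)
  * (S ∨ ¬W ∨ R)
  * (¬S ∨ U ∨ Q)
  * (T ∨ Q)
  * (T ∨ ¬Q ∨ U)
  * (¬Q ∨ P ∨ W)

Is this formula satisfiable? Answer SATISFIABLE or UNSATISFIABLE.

SATISFIABLE

Branch on P: take P = False.
  then S is forced to True.
The remaining clauses are satisfied by Q = True, R = True, T = False, U = True, V = False, W = True.
Every clause has at least one true literal under this assignment.
So P=0, Q=1, R=1, S=1, T=0, U=1, V=0, W=1 is a satisfying assignment.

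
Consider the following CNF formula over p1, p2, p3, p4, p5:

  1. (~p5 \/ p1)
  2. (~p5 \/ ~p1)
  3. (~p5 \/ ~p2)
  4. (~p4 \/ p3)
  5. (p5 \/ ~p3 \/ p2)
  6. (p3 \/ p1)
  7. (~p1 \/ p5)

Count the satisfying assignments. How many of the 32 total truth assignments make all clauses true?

2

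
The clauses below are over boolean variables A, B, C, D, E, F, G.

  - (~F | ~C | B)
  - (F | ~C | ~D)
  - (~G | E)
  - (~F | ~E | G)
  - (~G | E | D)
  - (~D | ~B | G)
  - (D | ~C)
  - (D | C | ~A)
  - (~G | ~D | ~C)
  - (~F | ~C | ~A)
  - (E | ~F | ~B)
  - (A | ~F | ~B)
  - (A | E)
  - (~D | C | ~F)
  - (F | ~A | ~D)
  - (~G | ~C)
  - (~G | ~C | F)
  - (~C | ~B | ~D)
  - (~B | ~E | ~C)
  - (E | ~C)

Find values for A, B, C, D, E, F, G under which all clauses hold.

A=F, B=F, C=F, D=T, E=T, F=F, G=T

Branch on A: take A = False.
  then E is forced to True.
Branch on B: take B = False.
The remaining clauses are satisfied by C = False, D = True, F = False, G = True.
Every clause has at least one true literal under this assignment.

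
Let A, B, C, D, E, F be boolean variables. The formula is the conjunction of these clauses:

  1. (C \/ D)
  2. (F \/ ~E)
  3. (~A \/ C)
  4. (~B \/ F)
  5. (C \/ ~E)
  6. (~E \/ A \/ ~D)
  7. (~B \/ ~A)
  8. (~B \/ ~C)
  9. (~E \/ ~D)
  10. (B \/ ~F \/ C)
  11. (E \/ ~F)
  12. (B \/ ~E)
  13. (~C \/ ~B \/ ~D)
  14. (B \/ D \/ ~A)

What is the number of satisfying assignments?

The models are:
  A=F B=F C=F D=T E=F F=F
  A=F B=F C=T D=F E=F F=F
  A=F B=F C=T D=T E=F F=F
  A=T B=F C=T D=T E=F F=F
That's 4 in total.

4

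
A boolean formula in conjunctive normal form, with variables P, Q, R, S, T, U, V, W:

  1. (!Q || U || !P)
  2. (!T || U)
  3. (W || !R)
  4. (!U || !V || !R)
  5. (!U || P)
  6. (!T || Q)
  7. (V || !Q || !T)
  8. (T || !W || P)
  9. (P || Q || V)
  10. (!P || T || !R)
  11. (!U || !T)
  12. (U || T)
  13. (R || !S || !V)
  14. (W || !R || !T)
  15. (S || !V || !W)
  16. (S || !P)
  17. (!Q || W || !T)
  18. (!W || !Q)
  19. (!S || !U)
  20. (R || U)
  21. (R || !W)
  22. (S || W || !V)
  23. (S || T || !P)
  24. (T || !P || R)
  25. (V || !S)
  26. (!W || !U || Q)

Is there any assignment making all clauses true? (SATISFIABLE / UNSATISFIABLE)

UNSATISFIABLE

T = True:
  propagation gives U=True; an empty clause results — contradiction.
T = False:
  propagation gives U=True, P=True, R=False; an empty clause results — contradiction.
Every branch closes, so no satisfying assignment exists.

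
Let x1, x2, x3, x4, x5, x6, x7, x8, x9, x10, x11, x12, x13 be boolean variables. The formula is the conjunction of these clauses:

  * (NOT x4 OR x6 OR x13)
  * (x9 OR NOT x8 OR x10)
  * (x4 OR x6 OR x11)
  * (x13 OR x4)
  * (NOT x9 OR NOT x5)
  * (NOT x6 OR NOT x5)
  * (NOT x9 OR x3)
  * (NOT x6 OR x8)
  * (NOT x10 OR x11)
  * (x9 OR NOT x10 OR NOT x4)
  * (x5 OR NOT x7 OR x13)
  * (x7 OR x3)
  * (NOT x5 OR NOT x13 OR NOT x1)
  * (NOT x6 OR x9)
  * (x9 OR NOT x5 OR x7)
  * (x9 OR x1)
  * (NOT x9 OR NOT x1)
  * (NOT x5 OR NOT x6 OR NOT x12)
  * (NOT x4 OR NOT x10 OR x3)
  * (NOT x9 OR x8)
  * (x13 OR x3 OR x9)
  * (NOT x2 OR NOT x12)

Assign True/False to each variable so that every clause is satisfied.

x1=F, x2=F, x3=T, x4=T, x5=F, x6=T, x7=T, x8=T, x9=T, x10=T, x11=T, x12=T, x13=T

Check each clause:
  1. (NOT x4 OR x13 OR x6) — x13 is true.
  2. (x10 OR x9 OR NOT x8) — x9 is true.
  3. (x6 OR x11 OR x4) — x11 is true.
  4. (x13 OR x4) — x4 is true.
  5. (NOT x9 OR NOT x5) — NOT x5 is true.
  6. (NOT x6 OR NOT x5) — NOT x5 is true.
  7. (x3 OR NOT x9) — x3 is true.
  8. (NOT x6 OR x8) — x8 is true.
  9. (NOT x10 OR x11) — x11 is true.
  10. (NOT x4 OR NOT x10 OR x9) — x9 is true.
  11. (NOT x7 OR x13 OR x5) — x13 is true.
  12. (x7 OR x3) — x3 is true.
  13. (NOT x13 OR NOT x1 OR NOT x5) — NOT x1 is true.
  14. (x9 OR NOT x6) — x9 is true.
  15. (x9 OR NOT x5 OR x7) — x9 is true.
  16. (x1 OR x9) — x9 is true.
  17. (NOT x9 OR NOT x1) — NOT x1 is true.
  18. (NOT x12 OR NOT x6 OR NOT x5) — NOT x5 is true.
  19. (x3 OR NOT x4 OR NOT x10) — x3 is true.
  20. (NOT x9 OR x8) — x8 is true.
  21. (x3 OR x9 OR x13) — x9 is true.
  22. (NOT x12 OR NOT x2) — NOT x2 is true.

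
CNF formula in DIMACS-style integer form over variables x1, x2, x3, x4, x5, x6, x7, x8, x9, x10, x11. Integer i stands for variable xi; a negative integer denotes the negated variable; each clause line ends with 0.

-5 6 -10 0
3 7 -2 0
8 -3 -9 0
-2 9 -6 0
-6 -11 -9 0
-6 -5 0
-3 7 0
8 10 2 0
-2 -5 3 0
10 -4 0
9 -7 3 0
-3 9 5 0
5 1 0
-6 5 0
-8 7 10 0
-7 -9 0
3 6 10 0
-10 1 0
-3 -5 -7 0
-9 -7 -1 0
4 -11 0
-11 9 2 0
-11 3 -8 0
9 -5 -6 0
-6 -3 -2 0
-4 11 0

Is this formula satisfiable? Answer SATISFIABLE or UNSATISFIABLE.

SATISFIABLE

Set x1 = True and propagate.
Try x2 = False.
Set x3 = False and propagate.
For the remaining variables, x4 = False, x5 = False, x6 = False, x7 = False, x8 = True, x9 = False, x10 = True, x11 = False works.
So x1=True  x2=False  x3=False  x4=False  x5=False  x6=False  x7=False  x8=True  x9=False  x10=True  x11=False is a satisfying assignment.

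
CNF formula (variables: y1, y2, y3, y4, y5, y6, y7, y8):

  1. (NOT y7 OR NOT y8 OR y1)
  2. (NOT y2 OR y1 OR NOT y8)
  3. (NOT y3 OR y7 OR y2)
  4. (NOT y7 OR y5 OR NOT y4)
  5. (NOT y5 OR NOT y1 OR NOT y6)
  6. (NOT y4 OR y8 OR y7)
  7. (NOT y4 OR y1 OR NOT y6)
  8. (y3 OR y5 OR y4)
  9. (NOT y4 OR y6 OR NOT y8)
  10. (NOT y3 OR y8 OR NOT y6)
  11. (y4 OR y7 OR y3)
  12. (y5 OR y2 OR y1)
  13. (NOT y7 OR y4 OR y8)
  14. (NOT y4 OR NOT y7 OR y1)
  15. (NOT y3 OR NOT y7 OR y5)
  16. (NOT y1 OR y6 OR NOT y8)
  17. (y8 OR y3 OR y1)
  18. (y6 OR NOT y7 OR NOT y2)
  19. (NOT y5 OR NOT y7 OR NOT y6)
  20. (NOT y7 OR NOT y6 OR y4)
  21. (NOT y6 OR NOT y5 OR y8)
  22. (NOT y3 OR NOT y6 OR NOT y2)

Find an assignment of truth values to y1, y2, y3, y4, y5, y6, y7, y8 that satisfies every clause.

y1=True, y2=False, y3=True, y4=True, y5=True, y6=False, y7=True, y8=False

Branch on y1: take y1 = True.
Branch on y2: take y2 = False.
The remaining clauses are satisfied by y3 = True, y4 = True, y5 = True, y6 = False, y7 = True, y8 = False.
Every clause has at least one true literal under this assignment.
Check each clause:
  1. (NOT y7 OR NOT y8 OR y1) — NOT y8 is true.
  2. (NOT y2 OR y1 OR NOT y8) — NOT y8 is true.
  3. (NOT y3 OR y2 OR y7) — y7 is true.
  4. (y5 OR NOT y4 OR NOT y7) — y5 is true.
  5. (NOT y6 OR NOT y5 OR NOT y1) — NOT y6 is true.
  6. (y8 OR y7 OR NOT y4) — y7 is true.
  7. (NOT y4 OR NOT y6 OR y1) — y1 is true.
  8. (y5 OR y4 OR y3) — y3 is true.
  9. (y6 OR NOT y8 OR NOT y4) — NOT y8 is true.
  10. (y8 OR NOT y3 OR NOT y6) — NOT y6 is true.
  11. (y3 OR y4 OR y7) — y3 is true.
  12. (y2 OR y5 OR y1) — y1 is true.
  13. (y8 OR y4 OR NOT y7) — y4 is true.
  14. (NOT y4 OR NOT y7 OR y1) — y1 is true.
  15. (NOT y3 OR NOT y7 OR y5) — y5 is true.
  16. (y6 OR NOT y8 OR NOT y1) — NOT y8 is true.
  17. (y3 OR y8 OR y1) — y1 is true.
  18. (NOT y7 OR y6 OR NOT y2) — NOT y2 is true.
  19. (NOT y7 OR NOT y6 OR NOT y5) — NOT y6 is true.
  20. (y4 OR NOT y7 OR NOT y6) — NOT y6 is true.
  21. (NOT y6 OR y8 OR NOT y5) — NOT y6 is true.
  22. (NOT y3 OR NOT y2 OR NOT y6) — NOT y6 is true.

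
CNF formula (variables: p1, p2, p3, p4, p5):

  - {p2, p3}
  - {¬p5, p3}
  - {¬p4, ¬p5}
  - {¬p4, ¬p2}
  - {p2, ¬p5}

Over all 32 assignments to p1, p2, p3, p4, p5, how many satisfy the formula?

Split on p2, then p5.
  p2=1, p5=1: remaining (p1,p3,p4) ∈ {(0,1,0); (1,1,0)} — 2.
  p2=1, p5=0: remaining (p1,p3,p4) ∈ {(0,0,0); (0,1,0); (1,0,0); (1,1,0)} — 4.
  p2=0, p5=1: a clause becomes empty — 0.
  p2=0, p5=0: remaining (p1,p3,p4) ∈ {(0,1,0); (0,1,1); (1,1,0); (1,1,1)} — 4.
Total: 2 + 4 + 0 + 4 = 10.

10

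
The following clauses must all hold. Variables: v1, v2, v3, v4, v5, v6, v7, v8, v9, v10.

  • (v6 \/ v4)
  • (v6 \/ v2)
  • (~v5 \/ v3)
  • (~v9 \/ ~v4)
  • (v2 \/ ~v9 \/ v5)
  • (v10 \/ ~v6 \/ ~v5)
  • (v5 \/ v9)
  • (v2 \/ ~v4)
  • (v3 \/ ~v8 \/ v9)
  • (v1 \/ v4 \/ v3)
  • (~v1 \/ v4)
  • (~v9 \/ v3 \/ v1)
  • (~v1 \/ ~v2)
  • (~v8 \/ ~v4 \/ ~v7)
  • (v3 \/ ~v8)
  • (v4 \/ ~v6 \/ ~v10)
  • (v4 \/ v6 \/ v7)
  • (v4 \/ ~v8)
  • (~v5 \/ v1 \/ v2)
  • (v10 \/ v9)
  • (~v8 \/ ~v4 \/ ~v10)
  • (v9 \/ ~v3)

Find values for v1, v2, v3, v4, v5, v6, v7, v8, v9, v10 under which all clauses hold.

v1 = False, v2 = True, v3 = True, v4 = False, v5 = False, v6 = True, v7 = True, v8 = False, v9 = True, v10 = False

v8 occurs only negated in the remaining clauses — set v8 = False.
Branch on v1: take v1 = False.
Branch on v2: take v2 = True.
Try v3 = True.
  then v9 is forced to True.
  then v4 is forced to False.
  then v6 is forced to True.
  then v10 is forced to False.
  then v5 is forced to False.
v7 is now unconstrained; take v7 = True.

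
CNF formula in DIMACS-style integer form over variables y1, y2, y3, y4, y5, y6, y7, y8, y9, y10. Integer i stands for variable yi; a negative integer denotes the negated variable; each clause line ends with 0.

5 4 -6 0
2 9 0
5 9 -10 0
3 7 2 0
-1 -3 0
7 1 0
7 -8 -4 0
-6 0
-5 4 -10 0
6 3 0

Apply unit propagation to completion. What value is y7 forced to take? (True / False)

True

(¬y6) stands alone — y6 = False.
In (y6 ∨ y3), y6 is now false; y3 must hold, so y3 = True.
(¬y3 ∨ ¬y1): since y3 = True, the clause reduces to (¬y1). y1 = False.
(y7 ∨ y1) with y1 = False leaves only y7, so y7 = True.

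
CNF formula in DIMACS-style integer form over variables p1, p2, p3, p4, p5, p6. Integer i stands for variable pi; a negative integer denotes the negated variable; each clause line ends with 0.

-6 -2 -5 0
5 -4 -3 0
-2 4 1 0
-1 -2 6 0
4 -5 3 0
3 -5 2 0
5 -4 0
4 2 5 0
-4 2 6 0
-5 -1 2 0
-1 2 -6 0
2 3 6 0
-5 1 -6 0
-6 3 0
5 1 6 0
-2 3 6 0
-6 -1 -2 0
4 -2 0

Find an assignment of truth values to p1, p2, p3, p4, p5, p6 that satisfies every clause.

p1=0, p2=0, p3=1, p4=0, p5=1, p6=0

Check each clause:
  1. (~p5 | ~p6 | ~p2) — ~p6 is true.
  2. (~p3 | p5 | ~p4) — p5 is true.
  3. (~p2 | p4 | p1) — ~p2 is true.
  4. (~p2 | p6 | ~p1) — ~p1 is true.
  5. (p4 | p3 | ~p5) — p3 is true.
  6. (~p5 | p3 | p2) — p3 is true.
  7. (~p4 | p5) — ~p4 is true.
  8. (p4 | p2 | p5) — p5 is true.
  9. (~p4 | p6 | p2) — ~p4 is true.
  10. (~p5 | p2 | ~p1) — ~p1 is true.
  11. (~p6 | p2 | ~p1) — ~p6 is true.
  12. (p2 | p6 | p3) — p3 is true.
  13. (~p5 | ~p6 | p1) — ~p6 is true.
  14. (~p6 | p3) — ~p6 is true.
  15. (p1 | p5 | p6) — p5 is true.
  16. (p3 | ~p2 | p6) — p3 is true.
  17. (~p2 | ~p1 | ~p6) — ~p6 is true.
  18. (p4 | ~p2) — ~p2 is true.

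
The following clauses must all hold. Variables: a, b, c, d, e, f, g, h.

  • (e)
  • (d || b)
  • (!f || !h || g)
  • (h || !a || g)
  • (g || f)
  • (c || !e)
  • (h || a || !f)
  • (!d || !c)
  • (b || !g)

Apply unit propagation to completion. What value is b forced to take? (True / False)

True

(e) stands alone — e = True.
In (c || !e), !e is now false; c must hold, so c = True.
(!d || !c) with c = True leaves only !d, so d = False.
In (b || d), d is now false; b must hold, so b = True.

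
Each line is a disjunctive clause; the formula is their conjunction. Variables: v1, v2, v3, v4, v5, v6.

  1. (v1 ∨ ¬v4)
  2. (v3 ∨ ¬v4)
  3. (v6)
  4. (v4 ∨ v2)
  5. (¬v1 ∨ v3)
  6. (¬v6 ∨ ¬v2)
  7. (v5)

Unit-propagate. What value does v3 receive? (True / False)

True

(v6) is a unit clause: v6 = True.
(¬v2 ∨ ¬v6) with v6 = True leaves only ¬v2, so v2 = False.
From (v4 ∨ v2) and v2 = False: v4 = True.
In (¬v4 ∨ v1), ¬v4 is now false; v1 must hold, so v1 = True.
From (¬v4 ∨ v3) and v4 = True: v3 = True.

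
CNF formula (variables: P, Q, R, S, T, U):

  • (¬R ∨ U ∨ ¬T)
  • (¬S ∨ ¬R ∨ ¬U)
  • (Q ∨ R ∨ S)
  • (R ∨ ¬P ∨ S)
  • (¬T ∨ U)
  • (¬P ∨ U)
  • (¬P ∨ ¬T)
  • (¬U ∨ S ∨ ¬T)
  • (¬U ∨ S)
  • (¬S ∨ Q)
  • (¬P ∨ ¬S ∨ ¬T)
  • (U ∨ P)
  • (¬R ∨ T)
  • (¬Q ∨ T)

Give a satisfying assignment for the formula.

P=False  Q=True  R=False  S=True  T=True  U=True

Branch on P: take P = False.
  then U is forced to True.
  then S is forced to True.
  then R is forced to False.
  then Q is forced to True.
  then T is forced to True.
Check each clause:
  1. (¬R ∨ ¬T ∨ U) — ¬R is true.
  2. (¬R ∨ ¬S ∨ ¬U) — ¬R is true.
  3. (R ∨ Q ∨ S) — Q is true.
  4. (S ∨ R ∨ ¬P) — S is true.
  5. (¬T ∨ U) — U is true.
  6. (¬P ∨ U) — U is true.
  7. (¬T ∨ ¬P) — ¬P is true.
  8. (¬T ∨ S ∨ ¬U) — S is true.
  9. (S ∨ ¬U) — S is true.
  10. (Q ∨ ¬S) — Q is true.
  11. (¬S ∨ ¬T ∨ ¬P) — ¬P is true.
  12. (P ∨ U) — U is true.
  13. (T ∨ ¬R) — T is true.
  14. (T ∨ ¬Q) — T is true.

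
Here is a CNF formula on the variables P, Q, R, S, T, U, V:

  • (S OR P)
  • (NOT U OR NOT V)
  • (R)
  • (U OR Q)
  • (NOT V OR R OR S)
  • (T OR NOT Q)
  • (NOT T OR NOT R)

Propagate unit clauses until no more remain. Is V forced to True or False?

(R) is a unit clause: R = True.
(NOT R OR NOT T): since R = True, the clause reduces to (NOT T). T = False.
(T OR NOT Q): since T = False, the clause reduces to (NOT Q). Q = False.
In (U OR Q), Q is now false; U must hold, so U = True.
(NOT V OR NOT U) with U = True leaves only NOT V, so V = False.

False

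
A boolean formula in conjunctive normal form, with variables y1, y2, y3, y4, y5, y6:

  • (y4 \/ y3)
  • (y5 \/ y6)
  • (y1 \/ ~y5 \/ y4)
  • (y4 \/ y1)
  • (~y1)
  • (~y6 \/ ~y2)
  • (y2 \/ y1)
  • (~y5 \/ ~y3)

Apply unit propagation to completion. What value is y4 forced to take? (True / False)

Unit clause (~y1) sets y1 = False.
From (y4 \/ y1) and y1 = False: y4 = True.

True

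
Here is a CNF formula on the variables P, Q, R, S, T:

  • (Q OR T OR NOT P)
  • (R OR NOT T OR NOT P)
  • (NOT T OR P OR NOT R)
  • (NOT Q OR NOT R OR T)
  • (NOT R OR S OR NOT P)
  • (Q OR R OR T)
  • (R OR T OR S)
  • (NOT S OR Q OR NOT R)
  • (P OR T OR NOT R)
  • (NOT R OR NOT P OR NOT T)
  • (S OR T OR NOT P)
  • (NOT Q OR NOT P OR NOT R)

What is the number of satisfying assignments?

The models are:
  P=0 Q=0 R=0 S=0 T=1
  P=0 Q=0 R=0 S=1 T=1
  P=0 Q=1 R=0 S=0 T=1
  P=0 Q=1 R=0 S=1 T=0
  P=0 Q=1 R=0 S=1 T=1
  P=1 Q=1 R=0 S=1 T=0
That's 6 in total.

6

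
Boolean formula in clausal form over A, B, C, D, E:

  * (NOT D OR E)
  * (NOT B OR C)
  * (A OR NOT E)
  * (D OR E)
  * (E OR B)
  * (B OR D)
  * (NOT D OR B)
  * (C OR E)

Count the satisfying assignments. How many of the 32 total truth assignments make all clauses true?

Satisfying assignments:
  A=T B=T C=T D=F E=T
  A=T B=T C=T D=T E=T
That's 2 in total.

2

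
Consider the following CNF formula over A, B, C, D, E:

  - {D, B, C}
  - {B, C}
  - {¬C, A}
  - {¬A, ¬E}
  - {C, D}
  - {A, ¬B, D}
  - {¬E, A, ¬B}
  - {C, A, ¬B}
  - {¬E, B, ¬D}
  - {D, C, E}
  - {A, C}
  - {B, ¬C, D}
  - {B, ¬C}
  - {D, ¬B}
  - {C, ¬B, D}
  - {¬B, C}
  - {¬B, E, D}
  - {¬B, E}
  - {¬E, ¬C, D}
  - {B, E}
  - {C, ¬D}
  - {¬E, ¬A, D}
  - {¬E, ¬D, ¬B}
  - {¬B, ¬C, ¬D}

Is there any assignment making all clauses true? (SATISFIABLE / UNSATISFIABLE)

UNSATISFIABLE

B = True:
  propagation gives D=True, C=True; an empty clause results — contradiction.
B = False:
  propagation gives C=True; an empty clause results — contradiction.
Every branch closes, so no satisfying assignment exists.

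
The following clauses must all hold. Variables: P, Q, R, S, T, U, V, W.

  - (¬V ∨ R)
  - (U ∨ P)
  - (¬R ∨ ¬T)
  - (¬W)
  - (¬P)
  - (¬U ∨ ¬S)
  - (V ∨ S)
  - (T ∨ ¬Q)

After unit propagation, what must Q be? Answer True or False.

False

Unit clause (¬W) sets W = False.
(¬P) is a unit clause: P = False.
(U ∨ P) with P = False leaves only U, so U = True.
(¬U ∨ ¬S) with U = True leaves only ¬S, so S = False.
From (V ∨ S) and S = False: V = True.
From (R ∨ ¬V) and V = True: R = True.
From (¬R ∨ ¬T) and R = True: T = False.
(¬Q ∨ T): since T = False, the clause reduces to (¬Q). Q = False.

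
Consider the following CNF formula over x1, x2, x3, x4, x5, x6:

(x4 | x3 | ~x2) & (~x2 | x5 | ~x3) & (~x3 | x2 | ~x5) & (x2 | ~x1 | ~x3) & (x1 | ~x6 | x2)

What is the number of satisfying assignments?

30

Split on x2, then x3.
  x2=1, x3=1: forces x5=1; x1, x4, x6 free → 2^3 = 8.
  x2=1, x3=0: forces x4=1; x1, x5, x6 free → 2^3 = 8.
  x2=0, x3=1: remaining (x1,x4,x5,x6) ∈ {(0,0,0,0); (0,1,0,0)} — 2.
  x2=0, x3=0: x4, x5 free; 3 ways for (x1,x6) × 2^2 = 12.
Total: 8 + 8 + 2 + 12 = 30.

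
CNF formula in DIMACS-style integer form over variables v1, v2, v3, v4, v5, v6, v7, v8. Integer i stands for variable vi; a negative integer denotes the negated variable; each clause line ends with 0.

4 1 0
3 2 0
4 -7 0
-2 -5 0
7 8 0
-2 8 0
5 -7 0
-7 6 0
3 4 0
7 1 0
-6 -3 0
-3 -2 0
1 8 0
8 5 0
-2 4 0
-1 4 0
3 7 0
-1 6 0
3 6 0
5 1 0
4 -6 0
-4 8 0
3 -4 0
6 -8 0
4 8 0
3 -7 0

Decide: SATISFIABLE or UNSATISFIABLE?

UNSATISFIABLE

v4 = True:
  propagation gives v8=True, v3=True, v6=False; an empty clause results — contradiction.
v4 = False:
  propagation gives v1=True; an empty clause results — contradiction.
Every branch closes, so no satisfying assignment exists.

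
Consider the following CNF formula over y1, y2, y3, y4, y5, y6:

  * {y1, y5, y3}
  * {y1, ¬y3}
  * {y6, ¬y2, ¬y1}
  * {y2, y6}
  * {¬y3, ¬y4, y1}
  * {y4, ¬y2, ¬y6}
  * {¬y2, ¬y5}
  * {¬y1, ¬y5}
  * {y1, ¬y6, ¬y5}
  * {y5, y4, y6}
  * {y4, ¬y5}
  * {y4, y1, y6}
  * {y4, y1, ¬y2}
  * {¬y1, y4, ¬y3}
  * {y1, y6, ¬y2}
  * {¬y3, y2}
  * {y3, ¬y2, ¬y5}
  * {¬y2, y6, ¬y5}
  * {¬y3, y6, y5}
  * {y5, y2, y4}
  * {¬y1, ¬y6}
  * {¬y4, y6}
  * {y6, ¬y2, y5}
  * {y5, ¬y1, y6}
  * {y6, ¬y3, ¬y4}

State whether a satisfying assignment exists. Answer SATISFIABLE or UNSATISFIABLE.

UNSATISFIABLE

y6 = True:
  propagation gives y1=False, y3=False, y5=True; an empty clause results — contradiction.
y6 = False:
  propagation gives y2=True, y1=False; an empty clause results — contradiction.
Every branch closes, so no satisfying assignment exists.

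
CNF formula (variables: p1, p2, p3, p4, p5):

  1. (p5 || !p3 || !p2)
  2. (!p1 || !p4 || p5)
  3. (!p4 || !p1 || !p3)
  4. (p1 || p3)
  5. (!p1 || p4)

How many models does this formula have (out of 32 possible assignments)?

8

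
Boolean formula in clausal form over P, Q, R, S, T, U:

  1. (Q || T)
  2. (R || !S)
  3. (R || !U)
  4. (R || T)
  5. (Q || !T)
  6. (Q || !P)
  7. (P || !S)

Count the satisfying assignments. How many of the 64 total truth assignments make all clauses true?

Split on Q, then R.
  Q=T, R=T: T, U free; 3 ways for (P,S) × 2^2 = 12.
  Q=T, R=F: remaining (P,S,T,U) ∈ {(F,F,T,F); (T,F,T,F)} — 2.
  Q=F, R=T: a clause becomes empty — 0.
  Q=F, R=F: a clause becomes empty — 0.
Total: 12 + 2 + 0 + 0 = 14.

14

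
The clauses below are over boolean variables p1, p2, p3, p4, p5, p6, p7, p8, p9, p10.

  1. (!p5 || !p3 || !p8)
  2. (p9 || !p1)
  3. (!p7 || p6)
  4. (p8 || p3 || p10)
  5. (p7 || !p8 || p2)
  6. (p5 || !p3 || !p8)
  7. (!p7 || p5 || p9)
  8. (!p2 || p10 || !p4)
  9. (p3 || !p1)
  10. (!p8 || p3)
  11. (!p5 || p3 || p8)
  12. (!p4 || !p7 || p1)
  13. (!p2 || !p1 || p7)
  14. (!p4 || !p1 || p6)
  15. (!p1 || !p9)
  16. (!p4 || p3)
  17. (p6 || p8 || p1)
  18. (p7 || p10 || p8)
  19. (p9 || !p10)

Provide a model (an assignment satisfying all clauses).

Pure literal: p4 appears only negated; assign p4 = False.
p6 occurs only positively in the remaining clauses — set p6 = True.
Try p1 = False.
Try p2 = False.
Branch on p3: take p3 = True.
For the remaining variables, p5 = True, p7 = True, p8 = False, p9 = True, p10 = False works.

p1=False  p2=False  p3=True  p4=False  p5=True  p6=True  p7=True  p8=False  p9=True  p10=False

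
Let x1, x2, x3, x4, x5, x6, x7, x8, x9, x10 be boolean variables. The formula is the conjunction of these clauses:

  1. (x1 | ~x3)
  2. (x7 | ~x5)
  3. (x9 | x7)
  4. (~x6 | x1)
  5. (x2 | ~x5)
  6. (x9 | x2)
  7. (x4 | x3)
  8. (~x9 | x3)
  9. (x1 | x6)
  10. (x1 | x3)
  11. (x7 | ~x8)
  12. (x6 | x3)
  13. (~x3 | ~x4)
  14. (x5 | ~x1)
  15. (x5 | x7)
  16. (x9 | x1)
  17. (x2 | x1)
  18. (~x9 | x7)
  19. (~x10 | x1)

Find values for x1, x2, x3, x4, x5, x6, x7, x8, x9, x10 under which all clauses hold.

x2 occurs only positively in the remaining clauses — set x2 = True.
x7 occurs only positively in the remaining clauses — set x7 = True.
Branch on x1: take x1 = True.
  then x5 is forced to True.
Set x3 = True and propagate.
  then x4 is forced to False.
x6, x8, x9, x10 are now unconstrained; take x6 = False, x8 = False, x9 = False, x10 = False.

x1 = T, x2 = T, x3 = T, x4 = F, x5 = T, x6 = F, x7 = T, x8 = F, x9 = F, x10 = F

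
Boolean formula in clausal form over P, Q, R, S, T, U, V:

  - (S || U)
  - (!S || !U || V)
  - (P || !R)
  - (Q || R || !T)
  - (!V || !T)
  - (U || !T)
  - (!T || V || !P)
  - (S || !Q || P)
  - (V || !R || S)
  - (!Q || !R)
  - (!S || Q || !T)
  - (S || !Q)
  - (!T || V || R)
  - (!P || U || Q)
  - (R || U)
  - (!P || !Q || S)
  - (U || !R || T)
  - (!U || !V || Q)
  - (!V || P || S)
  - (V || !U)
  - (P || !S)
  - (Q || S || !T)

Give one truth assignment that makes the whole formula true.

Set P = True and propagate.
Try Q = True.
  then R is forced to False.
  then S is forced to True.
  then U is forced to True.
  then V is forced to True.
  then T is forced to False.
Check each clause:
  1. (S || U) — S is true.
  2. (!U || !S || V) — V is true.
  3. (!R || P) — P is true.
  4. (!T || Q || R) — Q is true.
  5. (!T || !V) — !T is true.
  6. (U || !T) — !T is true.
  7. (!P || !T || V) — !T is true.
  8. (P || !Q || S) — P is true.
  9. (V || S || !R) — S is true.
  10. (!Q || !R) — !R is true.
  11. (Q || !S || !T) — Q is true.
  12. (S || !Q) — S is true.
  13. (!T || V || R) — !T is true.
  14. (U || Q || !P) — Q is true.
  15. (R || U) — U is true.
  16. (!P || !Q || S) — S is true.
  17. (T || !R || U) — !R is true.
  18. (!U || !V || Q) — Q is true.
  19. (P || !V || S) — S is true.
  20. (!U || V) — V is true.
  21. (P || !S) — P is true.
  22. (Q || S || !T) — Q is true.

P = True, Q = True, R = False, S = True, T = False, U = True, V = True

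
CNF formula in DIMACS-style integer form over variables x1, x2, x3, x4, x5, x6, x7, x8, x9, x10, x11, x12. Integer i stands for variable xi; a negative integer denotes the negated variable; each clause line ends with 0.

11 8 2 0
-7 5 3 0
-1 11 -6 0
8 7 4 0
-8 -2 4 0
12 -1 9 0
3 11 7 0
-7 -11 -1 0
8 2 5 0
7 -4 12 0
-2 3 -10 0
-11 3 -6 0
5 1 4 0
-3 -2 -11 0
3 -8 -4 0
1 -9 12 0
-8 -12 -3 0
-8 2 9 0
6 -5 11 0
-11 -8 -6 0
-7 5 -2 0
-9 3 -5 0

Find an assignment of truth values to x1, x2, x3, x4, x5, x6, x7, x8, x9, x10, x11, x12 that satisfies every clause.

x1 = T, x2 = F, x3 = T, x4 = T, x5 = T, x6 = F, x7 = F, x8 = F, x9 = F, x10 = F, x11 = T, x12 = T

Check each clause:
  1. {x11, x2, x8} — x11 is true.
  2. {¬x7, x5, x3} — ¬x7 is true.
  3. {x11, ¬x6, ¬x1} — ¬x6 is true.
  4. {x7, x8, x4} — x4 is true.
  5. {¬x8, ¬x2, x4} — ¬x8 is true.
  6. {¬x1, x12, x9} — x12 is true.
  7. {x11, x3, x7} — x3 is true.
  8. {¬x7, ¬x11, ¬x1} — ¬x7 is true.
  9. {x8, x2, x5} — x5 is true.
  10. {x7, x12, ¬x4} — x12 is true.
  11. {¬x2, ¬x10, x3} — x3 is true.
  12. {¬x11, x3, ¬x6} — ¬x6 is true.
  13. {x5, x4, x1} — x1 is true.
  14. {¬x3, ¬x2, ¬x11} — ¬x2 is true.
  15. {x3, ¬x4, ¬x8} — ¬x8 is true.
  16. {x12, x1, ¬x9} — x1 is true.
  17. {¬x3, ¬x8, ¬x12} — ¬x8 is true.
  18. {x2, x9, ¬x8} — ¬x8 is true.
  19. {x6, ¬x5, x11} — x11 is true.
  20. {¬x8, ¬x6, ¬x11} — ¬x8 is true.
  21. {¬x2, ¬x7, x5} — ¬x7 is true.
  22. {x3, ¬x5, ¬x9} — x3 is true.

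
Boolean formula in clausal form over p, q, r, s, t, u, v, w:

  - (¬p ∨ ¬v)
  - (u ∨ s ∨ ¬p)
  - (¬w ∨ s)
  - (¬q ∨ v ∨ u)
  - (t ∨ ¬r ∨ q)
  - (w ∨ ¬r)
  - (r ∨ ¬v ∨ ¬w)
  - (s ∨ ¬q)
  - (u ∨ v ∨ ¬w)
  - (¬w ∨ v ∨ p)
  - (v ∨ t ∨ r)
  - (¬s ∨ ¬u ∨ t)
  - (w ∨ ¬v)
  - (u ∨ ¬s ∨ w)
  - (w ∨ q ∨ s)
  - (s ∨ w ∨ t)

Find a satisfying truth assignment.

p = True, q = True, r = False, s = True, t = True, u = True, v = False, w = False

t occurs only positively in the remaining clauses — set t = True.
Set p = True and propagate.
  then v is forced to False.
Try q = True.
  then u is forced to True.
  then s is forced to True.
For the remaining variables, r = False, w = False works.
Every clause has at least one true literal under this assignment.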